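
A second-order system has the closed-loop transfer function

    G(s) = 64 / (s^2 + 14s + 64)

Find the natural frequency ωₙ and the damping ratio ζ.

Compare the denominator to the standard form s^2 + 2ζωₙs + ωₙ².
ωₙ² = 64, so ωₙ = 8 rad/s.
2ζωₙ = 14, so ζ = 14/(2·8) = 0.875.

ωₙ = 8 rad/s, ζ = 0.875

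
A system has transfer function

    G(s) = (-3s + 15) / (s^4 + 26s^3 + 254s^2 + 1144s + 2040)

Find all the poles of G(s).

The poles are the roots of the denominator s^4 + 26s^3 + 254s^2 + 1144s + 2040 = 0.
Trying s = -6: the polynomial evaluates to 0, so (s + 6) is a factor.
Dividing out leaves s^3 + 20s^2 + 134s + 340 = 0.
This factors further as (s + 10)(s^2 + 10s + 34) = 0.

s = -6, -10, -5 ± 3j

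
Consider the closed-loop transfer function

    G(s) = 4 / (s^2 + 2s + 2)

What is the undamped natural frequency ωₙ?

Compare the denominator to the standard form s^2 + 2ζωₙs + ωₙ².
ωₙ² = 2, so ωₙ = √2 ≈ 1.414 rad/s.

ωₙ ≈ 1.414 rad/s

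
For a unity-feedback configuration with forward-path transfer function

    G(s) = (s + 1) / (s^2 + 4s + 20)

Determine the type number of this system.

Type 0

The denominator has no factor of s at the origin — no free integrator — so this is a Type 0 system.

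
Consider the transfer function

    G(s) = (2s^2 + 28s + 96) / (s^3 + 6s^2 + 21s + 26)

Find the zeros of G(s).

Set the numerator to zero: 2s^2 + 28s + 96 = 0, i.e. 2·(s^2 + 14s + 48) = 0.
Factoring: (s + 6)(s + 8) = 0.

s = -6, -8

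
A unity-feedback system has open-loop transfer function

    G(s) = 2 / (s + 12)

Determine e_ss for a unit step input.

G(s) has no poles at the origin.
This is a Type 0 system. Kp = lim_{s→0} G(s) = 2/12 = 1/6.
e_ss = 1/(1 + Kp) = 1/(1 + 1/6) = 6/7 ≈ 0.8571.

e_ss = 0.8571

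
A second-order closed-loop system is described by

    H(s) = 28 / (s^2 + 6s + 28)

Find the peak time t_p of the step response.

t_p ≈ 0.7207 s

Comparing s^2 + 6s + 28 to s^2 + 2ζωₙs + ωₙ²: ωₙ = √28 ≈ 5.292 rad/s and ζ = 6/(2·√28) ≈ 0.5669.
ζωₙ = 6/2 = 3, so ω_d = ωₙ√(1−ζ²) = √(ωₙ² − (ζωₙ)²) = √(28 − 3²) = √19 ≈ 4.359 rad/s.
t_p = π/ω_d = π/4.359 ≈ 0.7207 s.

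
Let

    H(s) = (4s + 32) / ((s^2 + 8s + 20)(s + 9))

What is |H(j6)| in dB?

|H(j6)|_dB ≈ -22.7 dB

Substitute s = j6: numerator = 32 + j24, denominator = -432 + j336.
|H(j6)| = |32 + j24| / |-432 + j336| = 40 / 547.28 ≈ 0.07309.
In decibels: 20·log₁₀(0.07309) ≈ -22.7 dB.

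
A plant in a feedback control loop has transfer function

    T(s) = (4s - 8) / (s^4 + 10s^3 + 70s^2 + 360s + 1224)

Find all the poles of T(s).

s = ±6j, -5 ± 3j

The poles are the roots of the denominator s^4 + 10s^3 + 70s^2 + 360s + 1224 = 0.
No real roots exist; factor into two real quadratics: (s^2 + 36)(s^2 + 10s + 34) = 0.
Each quadratic gives a conjugate pair via the quadratic formula.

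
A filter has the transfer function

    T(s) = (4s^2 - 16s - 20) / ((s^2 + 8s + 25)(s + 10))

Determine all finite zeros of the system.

Set the numerator to zero: 4s^2 - 16s - 20 = 0, i.e. 4·(s^2 - 4s - 5) = 0.
Factoring: (s - 5)(s + 1) = 0.

s = 5, -1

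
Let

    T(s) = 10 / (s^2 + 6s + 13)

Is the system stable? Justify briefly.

stable

The denominator s^2 + 6s + 13 factors as (s^2 + 6s + 13), giving poles at s = -3 + 2j, -3 - 2j.
Since all poles lie strictly in the left half-plane, the system is stable.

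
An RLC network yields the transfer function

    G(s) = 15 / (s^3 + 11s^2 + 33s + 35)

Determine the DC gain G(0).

Set s = 0: G(0) = (15) / (35) = 3/7.

G(0) = 3/7 ≈ 0.4286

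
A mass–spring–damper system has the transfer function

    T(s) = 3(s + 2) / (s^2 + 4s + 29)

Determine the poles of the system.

s = -2 ± 5j

The poles are the roots of the denominator s^2 + 4s + 29 = 0.
Using the quadratic formula: s = (-4 ± √(-100))/2 = -2 ± 5j.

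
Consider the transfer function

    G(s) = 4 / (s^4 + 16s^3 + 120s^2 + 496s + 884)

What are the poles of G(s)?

s = -5 + j, -5 - j, -3 + 5j, -3 - 5j

The poles are the roots of the denominator s^4 + 16s^3 + 120s^2 + 496s + 884 = 0.
No real roots exist; factor into two real quadratics: (s^2 + 10s + 26)(s^2 + 6s + 34) = 0.
Each quadratic gives a conjugate pair via the quadratic formula.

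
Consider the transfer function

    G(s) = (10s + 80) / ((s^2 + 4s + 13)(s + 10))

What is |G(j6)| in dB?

|G(j6)|_dB ≈ -11.8 dB

Substitute s = j6: numerator = 80 + j60, denominator = -374 + j102.
|G(j6)| = |80 + j60| / |-374 + j102| = 100 / 387.66 ≈ 0.2580.
In decibels: 20·log₁₀(0.2580) ≈ -11.8 dB.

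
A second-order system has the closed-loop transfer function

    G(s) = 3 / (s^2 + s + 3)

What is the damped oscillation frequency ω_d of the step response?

Comparing s^2 + s + 3 to s^2 + 2ζωₙs + ωₙ²: ωₙ = √3 ≈ 1.732 rad/s and ζ = 1/(2·√3) ≈ 0.2887.
ζωₙ = 1/2 = 0.5, so ω_d = ωₙ√(1−ζ²) = √(ωₙ² − (ζωₙ)²) = √(3 − 0.5²) = √2.75 ≈ 1.658 rad/s.

ω_d ≈ 1.658 rad/s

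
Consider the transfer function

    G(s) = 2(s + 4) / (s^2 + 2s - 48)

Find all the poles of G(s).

The poles are the roots of the denominator s^2 + 2s - 48 = 0.
Factoring: (s - 6)(s + 8) = 0, so s = 6 and s = -8.

s = 6, -8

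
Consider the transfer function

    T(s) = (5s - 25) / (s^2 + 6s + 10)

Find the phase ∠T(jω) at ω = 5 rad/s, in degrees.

At s = j5: numerator = -25 + j25, denominator = -15 + j30.
∠T = ∠num − ∠den = 135° − (116.57°) = 18.43°.

∠T(j5) ≈ 18.43°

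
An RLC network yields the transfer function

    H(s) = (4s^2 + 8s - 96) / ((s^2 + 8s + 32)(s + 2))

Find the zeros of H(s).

s = -6, 4

Set the numerator to zero: 4s^2 + 8s - 96 = 0, i.e. 4·(s^2 + 2s - 24) = 0.
Factoring: (s + 6)(s - 4) = 0.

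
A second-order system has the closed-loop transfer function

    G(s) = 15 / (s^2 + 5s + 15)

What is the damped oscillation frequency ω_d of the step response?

Comparing s^2 + 5s + 15 to s^2 + 2ζωₙs + ωₙ²: ωₙ = √15 ≈ 3.873 rad/s and ζ = 5/(2·√15) ≈ 0.6455.
ζωₙ = 5/2 = 2.5, so ω_d = ωₙ√(1−ζ²) = √(ωₙ² − (ζωₙ)²) = √(15 − 2.5²) = √8.75 ≈ 2.958 rad/s.

ω_d ≈ 2.958 rad/s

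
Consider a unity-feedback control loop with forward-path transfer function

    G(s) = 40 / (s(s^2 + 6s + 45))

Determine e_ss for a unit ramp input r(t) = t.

e_ss = 1.125

G(s) has one pole at the origin.
This is a Type 1 system. Kv = lim_{s→0} s·G(s) = 40/45 = 8/9.
e_ss = 1/Kv = 1/(8/9) = 9/8 ≈ 1.125.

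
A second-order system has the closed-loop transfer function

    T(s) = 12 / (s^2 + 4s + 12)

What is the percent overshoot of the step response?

%OS ≈ 10.8%

Comparing s^2 + 4s + 12 to s^2 + 2ζωₙs + ωₙ²: ωₙ = √12 ≈ 3.464 rad/s and ζ = 4/(2·√12) ≈ 0.5774.
%OS = 100·exp(−πζ/√(1−ζ²)) = 100·exp(−π·0.5774/√(1−0.5774²)) ≈ 10.8%.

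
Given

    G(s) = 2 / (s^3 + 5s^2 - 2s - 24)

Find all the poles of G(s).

s = -4, 2, -3

The poles are the roots of the denominator s^3 + 5s^2 - 2s - 24 = 0.
Trying s = -4: the polynomial evaluates to 0, so (s + 4) is a factor.
Dividing out leaves s^2 + s - 6 = 0.
Factoring the quadratic: (s - 2)(s + 3) = 0.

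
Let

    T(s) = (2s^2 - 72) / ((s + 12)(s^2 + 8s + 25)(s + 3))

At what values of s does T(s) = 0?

Set the numerator to zero: 2s^2 - 72 = 0, i.e. 2·(s^2 - 36) = 0.
Factoring: (s - 6)(s + 6) = 0.

s = 6, -6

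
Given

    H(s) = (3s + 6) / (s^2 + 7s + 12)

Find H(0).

H(0) = 1/2 ≈ 0.5000

Set s = 0: H(0) = (6) / (12) = 1/2.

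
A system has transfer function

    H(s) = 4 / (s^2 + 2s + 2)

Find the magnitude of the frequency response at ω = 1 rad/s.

Substitute s = j1: numerator = 4, denominator = 1 + j2.
|H(j1)| = |4| / |1 + j2| = 4 / 2.2361 ≈ 1.789.

|H(j1)| ≈ 1.789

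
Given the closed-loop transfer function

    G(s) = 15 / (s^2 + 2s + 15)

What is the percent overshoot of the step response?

Comparing s^2 + 2s + 15 to s^2 + 2ζωₙs + ωₙ²: ωₙ = √15 ≈ 3.873 rad/s and ζ = 2/(2·√15) ≈ 0.2582.
%OS = 100·exp(−πζ/√(1−ζ²)) = 100·exp(−π·0.2582/√(1−0.2582²)) ≈ 43.2%.

%OS ≈ 43.2%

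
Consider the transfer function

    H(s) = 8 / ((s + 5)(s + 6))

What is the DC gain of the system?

At s = 0 each factor (s + a) contributes a and each (s^2 + bs + c) contributes c.
H(0) = 8·1 / ((5) · (6)) = 8/30 = 4/15.

H(0) = 4/15 ≈ 0.2667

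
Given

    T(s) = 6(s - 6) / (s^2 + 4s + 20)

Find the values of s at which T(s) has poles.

s = -2 + 4j, -2 - 4j

The poles are the roots of the denominator s^2 + 4s + 20 = 0.
Using the quadratic formula: s = (-4 ± √(-64))/2 = -2 ± 4j.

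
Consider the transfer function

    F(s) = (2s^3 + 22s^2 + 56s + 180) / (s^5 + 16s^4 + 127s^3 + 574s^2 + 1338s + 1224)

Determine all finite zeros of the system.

Set the numerator to zero: 2s^3 + 22s^2 + 56s + 180 = 0, i.e. 2·(s^3 + 11s^2 + 28s + 90) = 0.
Factoring: (s + 9)(s^2 + 2s + 10) = 0.

s = -9, -1 + 3j, -1 - 3j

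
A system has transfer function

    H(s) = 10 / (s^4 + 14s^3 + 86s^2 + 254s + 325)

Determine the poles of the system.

s = -4 + 3j, -4 - 3j, -3 + 2j, -3 - 2j

The poles are the roots of the denominator s^4 + 14s^3 + 86s^2 + 254s + 325 = 0.
No real roots exist; factor into two real quadratics: (s^2 + 8s + 25)(s^2 + 6s + 13) = 0.
Each quadratic gives a conjugate pair via the quadratic formula.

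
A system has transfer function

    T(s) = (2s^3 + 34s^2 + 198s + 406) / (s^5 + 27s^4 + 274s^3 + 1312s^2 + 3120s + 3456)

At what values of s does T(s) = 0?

s = -5 ± 2j, -7

Set the numerator to zero: 2s^3 + 34s^2 + 198s + 406 = 0, i.e. 2·(s^3 + 17s^2 + 99s + 203) = 0.
Factoring: (s^2 + 10s + 29)(s + 7) = 0.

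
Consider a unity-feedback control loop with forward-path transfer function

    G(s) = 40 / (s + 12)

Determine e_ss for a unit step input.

G(s) has no poles at the origin.
This is a Type 0 system. Kp = lim_{s→0} G(s) = 40/12 = 10/3.
e_ss = 1/(1 + Kp) = 1/(1 + 10/3) = 3/13 ≈ 0.2308.

e_ss = 0.2308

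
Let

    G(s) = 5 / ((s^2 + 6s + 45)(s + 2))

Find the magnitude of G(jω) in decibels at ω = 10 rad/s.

Substitute s = j10: numerator = 5, denominator = -710 - j430.
|G(j10)| = |5| / |-710 - j430| = 5 / 830.06 ≈ 0.006024.
In decibels: 20·log₁₀(0.006024) ≈ -44.4 dB.

|G(j10)|_dB ≈ -44.4 dB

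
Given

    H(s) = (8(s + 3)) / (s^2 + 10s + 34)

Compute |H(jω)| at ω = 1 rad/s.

Substitute s = j1: numerator = 24 + j8, denominator = 33 + j10.
|H(j1)| = |24 + j8| / |33 + j10| = 25.298 / 34.482 ≈ 0.7337.

|H(j1)| ≈ 0.7337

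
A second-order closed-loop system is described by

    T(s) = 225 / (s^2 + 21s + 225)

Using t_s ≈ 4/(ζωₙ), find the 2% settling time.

Comparing s^2 + 21s + 225 to s^2 + 2ζωₙs + ωₙ²: ωₙ = 15 rad/s and ζ = 21/(2·15) = 0.7.
ζωₙ = 21/2 = 10.5, so t_s ≈ 4/(ζωₙ) = 4/10.5 ≈ 0.3810 s.

t_s ≈ 0.3810 s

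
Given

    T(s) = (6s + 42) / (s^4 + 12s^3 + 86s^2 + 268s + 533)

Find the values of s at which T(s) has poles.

s = -4 + 5j, -4 - 5j, -2 + 3j, -2 - 3j

The poles are the roots of the denominator s^4 + 12s^3 + 86s^2 + 268s + 533 = 0.
No real roots exist; factor into two real quadratics: (s^2 + 8s + 41)(s^2 + 4s + 13) = 0.
Each quadratic gives a conjugate pair via the quadratic formula.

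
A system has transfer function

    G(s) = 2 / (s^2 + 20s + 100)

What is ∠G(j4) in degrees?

At s = j4: numerator = 2, denominator = 84 + j80.
∠G = ∠num − ∠den = 0° − (43.603°) = -43.60°.

∠G(j4) ≈ -43.60°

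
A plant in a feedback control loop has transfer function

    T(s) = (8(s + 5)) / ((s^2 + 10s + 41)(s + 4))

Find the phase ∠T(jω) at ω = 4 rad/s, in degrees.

∠T(j4) ≈ -64.33°

At s = j4: numerator = 40 + j32, denominator = -60 + j260.
∠T = ∠num − ∠den = 38.660° − (102.99°) = -64.33°.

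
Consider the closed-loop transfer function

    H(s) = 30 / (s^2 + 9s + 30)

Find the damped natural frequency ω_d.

ω_d ≈ 3.122 rad/s

Comparing s^2 + 9s + 30 to s^2 + 2ζωₙs + ωₙ²: ωₙ = √30 ≈ 5.477 rad/s and ζ = 9/(2·√30) ≈ 0.8216.
ζωₙ = 9/2 = 4.5, so ω_d = ωₙ√(1−ζ²) = √(ωₙ² − (ζωₙ)²) = √(30 − 4.5²) = √9.75 ≈ 3.122 rad/s.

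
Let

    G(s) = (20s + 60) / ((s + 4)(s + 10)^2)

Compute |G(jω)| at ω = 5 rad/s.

|G(j5)| ≈ 0.1457

Substitute s = j5: numerator = 60 + j100, denominator = -200 + j775.
|G(j5)| = |60 + j100| / |-200 + j775| = 116.62 / 800.39 ≈ 0.1457.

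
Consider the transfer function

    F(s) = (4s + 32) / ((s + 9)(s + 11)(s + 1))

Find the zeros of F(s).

s = -8

Set the numerator to zero: 4s + 32 = 0, i.e. 4·(s + 8) = 0.
So s = -8.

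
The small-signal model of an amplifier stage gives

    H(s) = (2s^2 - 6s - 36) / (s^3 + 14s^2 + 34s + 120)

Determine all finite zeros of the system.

s = -3, 6

Set the numerator to zero: 2s^2 - 6s - 36 = 0, i.e. 2·(s^2 - 3s - 18) = 0.
Factoring: (s + 3)(s - 6) = 0.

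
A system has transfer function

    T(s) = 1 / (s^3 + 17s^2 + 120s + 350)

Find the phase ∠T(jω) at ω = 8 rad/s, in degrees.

∠T(j8) ≈ -148.7°

At s = j8: numerator = 1, denominator = -738 + j448.
∠T = ∠num − ∠den = 0° − (148.74°) = -148.7°.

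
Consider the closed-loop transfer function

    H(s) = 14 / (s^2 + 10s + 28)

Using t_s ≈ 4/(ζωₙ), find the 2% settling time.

t_s ≈ 0.8000 s

Comparing s^2 + 10s + 28 to s^2 + 2ζωₙs + ωₙ²: ωₙ = √28 ≈ 5.292 rad/s and ζ = 10/(2·√28) ≈ 0.9449.
ζωₙ = 10/2 = 5, so t_s ≈ 4/(ζωₙ) = 4/5 = 0.8000 s.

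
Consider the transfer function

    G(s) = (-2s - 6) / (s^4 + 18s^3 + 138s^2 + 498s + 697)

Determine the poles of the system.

The poles are the roots of the denominator s^4 + 18s^3 + 138s^2 + 498s + 697 = 0.
No real roots exist; factor into two real quadratics: (s^2 + 8s + 17)(s^2 + 10s + 41) = 0.
Each quadratic gives a conjugate pair via the quadratic formula.

s = -4 + j, -4 - j, -5 + 4j, -5 - 4j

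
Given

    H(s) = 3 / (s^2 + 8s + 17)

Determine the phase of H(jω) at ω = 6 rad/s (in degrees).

At s = j6: numerator = 3, denominator = -19 + j48.
∠H = ∠num − ∠den = 0° − (111.60°) = -111.6°.

∠H(j6) ≈ -111.6°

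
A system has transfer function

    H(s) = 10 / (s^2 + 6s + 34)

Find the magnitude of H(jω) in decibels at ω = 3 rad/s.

|H(j3)|_dB ≈ -9.77 dB

Substitute s = j3: numerator = 10, denominator = 25 + j18.
|H(j3)| = |10| / |25 + j18| = 10 / 30.806 ≈ 0.3246.
In decibels: 20·log₁₀(0.3246) ≈ -9.77 dB.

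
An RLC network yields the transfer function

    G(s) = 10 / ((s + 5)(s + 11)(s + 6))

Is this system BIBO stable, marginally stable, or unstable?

stable

The poles can be read from the denominator factors: s = -5, -11, -6.
Since all poles lie strictly in the left half-plane, the system is stable.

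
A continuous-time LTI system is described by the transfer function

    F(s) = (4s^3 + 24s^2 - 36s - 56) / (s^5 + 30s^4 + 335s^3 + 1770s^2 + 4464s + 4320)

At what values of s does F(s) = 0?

Set the numerator to zero: 4s^3 + 24s^2 - 36s - 56 = 0, i.e. 4·(s^3 + 6s^2 - 9s - 14) = 0.
Factoring: (s + 1)(s + 7)(s - 2) = 0.

s = -1, -7, 2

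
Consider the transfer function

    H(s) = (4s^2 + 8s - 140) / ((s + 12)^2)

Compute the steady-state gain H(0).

H(0) = -35/36 ≈ -0.9722

Set s = 0: H(0) = (-140) / (144) = -35/36.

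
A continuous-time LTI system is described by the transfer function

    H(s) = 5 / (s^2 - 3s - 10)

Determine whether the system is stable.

The denominator s^2 - 3s - 10 factors as (s + 2)(s - 5), giving poles at s = -2, 5.
Since the pole(s) at s = 5 lie in the right half-plane, the system is unstable.

unstable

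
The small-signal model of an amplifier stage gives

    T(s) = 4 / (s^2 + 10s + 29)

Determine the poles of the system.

s = -5 + 2j, -5 - 2j

The poles are the roots of the denominator s^2 + 10s + 29 = 0.
Using the quadratic formula: s = (-10 ± √(-16))/2 = -5 ± 2j.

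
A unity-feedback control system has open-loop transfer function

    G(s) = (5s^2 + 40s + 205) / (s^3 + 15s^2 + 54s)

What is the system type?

Factor s from the denominator: s^3 + 15s^2 + 54s = s·(s^2 + 15s + 54).
There is 1 pole at the origin, so the system is Type 1.

Type 1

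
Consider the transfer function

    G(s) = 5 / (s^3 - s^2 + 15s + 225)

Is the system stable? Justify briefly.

unstable

The denominator s^3 - s^2 + 15s + 225 factors as (s^2 - 6s + 45)(s + 5), giving poles at s = 3 ± 6j, -5.
Since the pole(s) at s = 3 ± 6j lie in the right half-plane, the system is unstable.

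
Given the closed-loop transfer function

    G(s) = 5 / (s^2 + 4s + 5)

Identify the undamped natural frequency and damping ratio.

ωₙ ≈ 2.236 rad/s, ζ ≈ 0.8944

Compare the denominator to the standard form s^2 + 2ζωₙs + ωₙ².
ωₙ² = 5, so ωₙ = √5 ≈ 2.236 rad/s.
2ζωₙ = 4, so ζ = 4/(2·√5) ≈ 0.8944.
With ζ = 0.8944 the response is underdamped.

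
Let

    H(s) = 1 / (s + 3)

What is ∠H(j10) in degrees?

At s = j10: numerator = 1, denominator = 3 + j10.
∠H = ∠num − ∠den = 0° − (73.301°) = -73.30°.

∠H(j10) ≈ -73.30°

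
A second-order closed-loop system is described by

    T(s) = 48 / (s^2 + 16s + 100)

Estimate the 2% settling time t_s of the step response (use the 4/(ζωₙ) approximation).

t_s ≈ 0.5000 s

Comparing s^2 + 16s + 100 to s^2 + 2ζωₙs + ωₙ²: ωₙ = 10 rad/s and ζ = 16/(2·10) = 0.8.
ζωₙ = 16/2 = 8, so t_s ≈ 4/(ζωₙ) = 4/8 = 0.5000 s.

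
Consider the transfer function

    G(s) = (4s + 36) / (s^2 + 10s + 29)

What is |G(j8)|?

Substitute s = j8: numerator = 36 + j32, denominator = -35 + j80.
|G(j8)| = |36 + j32| / |-35 + j80| = 48.166 / 87.321 ≈ 0.5516.

|G(j8)| ≈ 0.5516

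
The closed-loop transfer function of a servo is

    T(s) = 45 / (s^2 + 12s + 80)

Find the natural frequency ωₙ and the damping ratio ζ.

Compare the denominator to the standard form s^2 + 2ζωₙs + ωₙ².
ωₙ² = 80, so ωₙ = √80 ≈ 8.944 rad/s.
2ζωₙ = 12, so ζ = 12/(2·√80) ≈ 0.6708.

ωₙ ≈ 8.944 rad/s, ζ ≈ 0.6708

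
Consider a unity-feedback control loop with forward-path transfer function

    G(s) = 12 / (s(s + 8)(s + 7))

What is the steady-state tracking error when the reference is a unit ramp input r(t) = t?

e_ss = 4.667

G(s) has one pole at the origin.
This is a Type 1 system. Kv = lim_{s→0} s·G(s) = 12/56 = 3/14.
e_ss = 1/Kv = 1/(3/14) = 14/3 ≈ 4.667.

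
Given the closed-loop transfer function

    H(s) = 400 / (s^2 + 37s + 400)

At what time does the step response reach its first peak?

Comparing s^2 + 37s + 400 to s^2 + 2ζωₙs + ωₙ²: ωₙ = 20 rad/s and ζ = 37/(2·20) = 0.925.
ζωₙ = 37/2 = 18.5, so ω_d = ωₙ√(1−ζ²) = √(ωₙ² − (ζωₙ)²) = √(400 − 18.5²) = √57.75 ≈ 7.599 rad/s.
t_p = π/ω_d = π/7.599 ≈ 0.4134 s.

t_p ≈ 0.4134 s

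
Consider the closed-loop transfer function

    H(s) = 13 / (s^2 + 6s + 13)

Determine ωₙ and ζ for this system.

Compare the denominator to the standard form s^2 + 2ζωₙs + ωₙ².
ωₙ² = 13, so ωₙ = √13 ≈ 3.606 rad/s.
2ζωₙ = 6, so ζ = 6/(2·√13) ≈ 0.8321.
With ζ = 0.8321 the response is underdamped.

ωₙ ≈ 3.606 rad/s, ζ ≈ 0.8321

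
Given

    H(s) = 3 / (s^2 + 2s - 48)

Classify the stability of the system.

unstable

The denominator s^2 + 2s - 48 factors as (s - 6)(s + 8), giving poles at s = 6, -8.
Since the pole(s) at s = 6 lie in the right half-plane, the system is unstable.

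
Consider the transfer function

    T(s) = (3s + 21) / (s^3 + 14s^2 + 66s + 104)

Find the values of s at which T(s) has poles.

s = -5 + j, -5 - j, -4

The poles are the roots of the denominator s^3 + 14s^2 + 66s + 104 = 0.
Trying s = -4: the polynomial evaluates to 0, so (s + 4) is a factor.
Dividing out leaves s^2 + 10s + 26 = 0.
The quadratic formula then gives s = -5 ± 1j.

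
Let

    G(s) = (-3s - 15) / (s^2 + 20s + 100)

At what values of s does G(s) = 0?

Set the numerator to zero: -3s - 15 = 0, i.e. -3·(s + 5) = 0.
So s = -5.

s = -5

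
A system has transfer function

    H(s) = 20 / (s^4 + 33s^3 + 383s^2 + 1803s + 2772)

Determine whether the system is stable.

The denominator s^4 + 33s^3 + 383s^2 + 1803s + 2772 factors as (s + 3)(s + 11)(s + 7)(s + 12), giving poles at s = -3, -11, -7, -12.
Since all poles lie strictly in the left half-plane, the system is stable.

stable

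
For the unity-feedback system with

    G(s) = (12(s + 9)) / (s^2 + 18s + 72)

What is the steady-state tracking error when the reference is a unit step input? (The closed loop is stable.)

e_ss = 0.4000

G(s) has no poles at the origin.
This is a Type 0 system. Kp = lim_{s→0} G(s) = 108/72 = 3/2.
e_ss = 1/(1 + Kp) = 1/(1 + 3/2) = 2/5 ≈ 0.4000.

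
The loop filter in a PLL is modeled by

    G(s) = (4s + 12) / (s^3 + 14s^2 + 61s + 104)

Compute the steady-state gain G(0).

Set s = 0: G(0) = (12) / (104) = 3/26.

G(0) = 3/26 ≈ 0.1154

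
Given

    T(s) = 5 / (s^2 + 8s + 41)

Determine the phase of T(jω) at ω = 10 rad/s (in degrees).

∠T(j10) ≈ -126.4°

At s = j10: numerator = 5, denominator = -59 + j80.
∠T = ∠num − ∠den = 0° − (126.41°) = -126.4°.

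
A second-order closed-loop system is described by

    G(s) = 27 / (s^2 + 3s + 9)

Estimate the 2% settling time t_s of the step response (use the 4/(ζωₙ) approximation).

Comparing s^2 + 3s + 9 to s^2 + 2ζωₙs + ωₙ²: ωₙ = 3 rad/s and ζ = 3/(2·3) = 0.5.
ζωₙ = 3/2 = 1.5, so t_s ≈ 4/(ζωₙ) = 4/1.5 ≈ 2.667 s.

t_s ≈ 2.667 s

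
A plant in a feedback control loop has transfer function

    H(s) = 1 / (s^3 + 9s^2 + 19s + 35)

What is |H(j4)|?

|H(j4)| ≈ 0.009119

Substitute s = j4: numerator = 1, denominator = -109 + j12.
|H(j4)| = |1| / |-109 + j12| = 1 / 109.66 ≈ 0.009119.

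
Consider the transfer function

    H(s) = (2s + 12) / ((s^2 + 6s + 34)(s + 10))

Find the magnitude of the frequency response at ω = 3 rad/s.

|H(j3)| ≈ 0.04171

Substitute s = j3: numerator = 12 + j6, denominator = 196 + j255.
|H(j3)| = |12 + j6| / |196 + j255| = 13.416 / 321.62 ≈ 0.04171.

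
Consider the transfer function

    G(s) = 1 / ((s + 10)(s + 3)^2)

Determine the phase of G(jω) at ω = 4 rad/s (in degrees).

At s = j4: numerator = 1, denominator = -166 + j212.
∠G = ∠num − ∠den = 0° − (128.06°) = -128.1°.

∠G(j4) ≈ -128.1°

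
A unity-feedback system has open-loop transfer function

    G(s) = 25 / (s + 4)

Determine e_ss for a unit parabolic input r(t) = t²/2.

e_ss = ∞

G(s) has no poles at the origin.
This is a Type 0 system; Ka = lim_{s→0} s^2·G(s) = 0, so the steady-state error for a parabola input is infinite.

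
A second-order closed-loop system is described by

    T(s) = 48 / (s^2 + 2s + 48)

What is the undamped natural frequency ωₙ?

Compare the denominator to the standard form s^2 + 2ζωₙs + ωₙ².
ωₙ² = 48, so ωₙ = √48 ≈ 6.928 rad/s.

ωₙ ≈ 6.928 rad/s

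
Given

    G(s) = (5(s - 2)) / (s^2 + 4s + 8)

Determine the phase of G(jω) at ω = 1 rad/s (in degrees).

At s = j1: numerator = -10 + j5, denominator = 7 + j4.
∠G = ∠num − ∠den = 153.43° − (29.745°) = 123.7°.

∠G(j1) ≈ 123.7°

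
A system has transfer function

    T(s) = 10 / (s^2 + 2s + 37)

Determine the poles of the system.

The poles are the roots of the denominator s^2 + 2s + 37 = 0.
Using the quadratic formula: s = (-2 ± √(-144))/2 = -1 ± 6j.

s = -1 + 6j, -1 - 6j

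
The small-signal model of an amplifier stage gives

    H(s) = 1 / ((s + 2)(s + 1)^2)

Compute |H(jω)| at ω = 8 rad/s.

Substitute s = j8: numerator = 1, denominator = -254 - j472.
|H(j8)| = |1| / |-254 - j472| = 1 / 536.00 ≈ 0.001866.

|H(j8)| ≈ 0.001866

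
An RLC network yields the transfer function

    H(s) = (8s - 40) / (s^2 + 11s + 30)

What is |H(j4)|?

Substitute s = j4: numerator = -40 + j32, denominator = 14 + j44.
|H(j4)| = |-40 + j32| / |14 + j44| = 51.225 / 46.174 ≈ 1.109.

|H(j4)| ≈ 1.109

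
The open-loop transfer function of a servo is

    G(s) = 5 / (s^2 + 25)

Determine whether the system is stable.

The poles can be read from the denominator factors: s = ±5j.
Since the simple pole(s) at s = 5j, -5j lie on the jω-axis with none in the right half-plane, the system is marginally stable.

marginally stable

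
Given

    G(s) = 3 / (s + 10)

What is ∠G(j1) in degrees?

∠G(j1) ≈ -5.711°

At s = j1: numerator = 3, denominator = 10 + j1.
∠G = ∠num − ∠den = 0° − (5.7106°) = -5.711°.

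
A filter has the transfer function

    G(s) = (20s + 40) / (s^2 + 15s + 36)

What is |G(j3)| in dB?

|G(j3)|_dB ≈ 2.76 dB

Substitute s = j3: numerator = 40 + j60, denominator = 27 + j45.
|G(j3)| = |40 + j60| / |27 + j45| = 72.111 / 52.479 ≈ 1.374.
In decibels: 20·log₁₀(1.374) ≈ 2.76 dB.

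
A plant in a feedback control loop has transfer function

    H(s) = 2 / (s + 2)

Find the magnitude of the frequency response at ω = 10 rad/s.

Substitute s = j10: numerator = 2, denominator = 2 + j10.
|H(j10)| = |2| / |2 + j10| = 2 / 10.198 ≈ 0.1961.

|H(j10)| ≈ 0.1961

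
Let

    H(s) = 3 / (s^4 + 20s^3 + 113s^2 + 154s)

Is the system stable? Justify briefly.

The denominator s^4 + 20s^3 + 113s^2 + 154s factors as s(s + 7)(s + 2)(s + 11), giving poles at s = 0, -7, -2, -11.
Since the simple pole(s) at s = 0 lie on the jω-axis with none in the right half-plane, the system is marginally stable.

marginally stable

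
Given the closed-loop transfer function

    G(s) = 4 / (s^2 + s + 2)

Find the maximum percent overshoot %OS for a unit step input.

%OS ≈ 30.5%

Comparing s^2 + s + 2 to s^2 + 2ζωₙs + ωₙ²: ωₙ = √2 ≈ 1.414 rad/s and ζ = 1/(2·√2) ≈ 0.3536.
%OS = 100·exp(−πζ/√(1−ζ²)) = 100·exp(−π·0.3536/√(1−0.3536²)) ≈ 30.5%.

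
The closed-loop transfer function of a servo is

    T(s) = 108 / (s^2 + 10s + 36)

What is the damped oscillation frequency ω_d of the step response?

Comparing s^2 + 10s + 36 to s^2 + 2ζωₙs + ωₙ²: ωₙ = 6 rad/s and ζ = 10/(2·6) ≈ 0.8333.
ζωₙ = 10/2 = 5, so ω_d = ωₙ√(1−ζ²) = √(ωₙ² − (ζωₙ)²) = √(36 − 5²) = √11 ≈ 3.317 rad/s.

ω_d ≈ 3.317 rad/s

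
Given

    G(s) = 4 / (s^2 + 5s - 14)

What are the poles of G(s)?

The poles are the roots of the denominator s^2 + 5s - 14 = 0.
Factoring: (s - 2)(s + 7) = 0, so s = 2 and s = -7.

s = 2, -7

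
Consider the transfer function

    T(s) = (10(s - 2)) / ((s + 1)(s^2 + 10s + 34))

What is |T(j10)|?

|T(j10)| ≈ 0.08469

Substitute s = j10: numerator = -20 + j100, denominator = -1066 - j560.
|T(j10)| = |-20 + j100| / |-1066 - j560| = 101.98 / 1204.1 ≈ 0.08469.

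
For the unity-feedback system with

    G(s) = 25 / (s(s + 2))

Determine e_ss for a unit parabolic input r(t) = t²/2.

e_ss = ∞

G(s) has one pole at the origin.
This is a Type 1 system; Ka = lim_{s→0} s^2·G(s) = 0, so the steady-state error for a parabola input is infinite.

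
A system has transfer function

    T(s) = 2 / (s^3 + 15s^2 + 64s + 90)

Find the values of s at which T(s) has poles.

The poles are the roots of the denominator s^3 + 15s^2 + 64s + 90 = 0.
Trying s = -9: the polynomial evaluates to 0, so (s + 9) is a factor.
Dividing out leaves s^2 + 6s + 10 = 0.
The quadratic formula then gives s = -3 ± 1j.

s = -3 ± j, -9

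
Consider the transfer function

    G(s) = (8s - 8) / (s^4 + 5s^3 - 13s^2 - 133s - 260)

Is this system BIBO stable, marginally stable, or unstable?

The denominator s^4 + 5s^3 - 13s^2 - 133s - 260 factors as (s^2 + 6s + 13)(s - 5)(s + 4), giving poles at s = -3 ± 2j, 5, -4.
Since the pole(s) at s = 5 lie in the right half-plane, the system is unstable.

unstable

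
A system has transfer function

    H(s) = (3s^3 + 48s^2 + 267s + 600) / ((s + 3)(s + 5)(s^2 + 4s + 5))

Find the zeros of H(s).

Set the numerator to zero: 3s^3 + 48s^2 + 267s + 600 = 0, i.e. 3·(s^3 + 16s^2 + 89s + 200) = 0.
Factoring: (s + 8)(s^2 + 8s + 25) = 0.

s = -8, -4 + 3j, -4 - 3j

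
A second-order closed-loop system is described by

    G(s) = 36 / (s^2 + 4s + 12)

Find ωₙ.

Compare the denominator to the standard form s^2 + 2ζωₙs + ωₙ².
ωₙ² = 12, so ωₙ = √12 ≈ 3.464 rad/s.

ωₙ ≈ 3.464 rad/s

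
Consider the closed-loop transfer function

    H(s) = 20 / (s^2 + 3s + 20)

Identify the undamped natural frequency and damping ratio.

Compare the denominator to the standard form s^2 + 2ζωₙs + ωₙ².
ωₙ² = 20, so ωₙ = √20 ≈ 4.472 rad/s.
2ζωₙ = 3, so ζ = 3/(2·√20) ≈ 0.3354.

ωₙ ≈ 4.472 rad/s, ζ ≈ 0.3354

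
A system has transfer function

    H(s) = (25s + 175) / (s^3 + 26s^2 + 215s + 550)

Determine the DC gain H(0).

Set s = 0: H(0) = (175) / (550) = 7/22.

H(0) = 7/22 ≈ 0.3182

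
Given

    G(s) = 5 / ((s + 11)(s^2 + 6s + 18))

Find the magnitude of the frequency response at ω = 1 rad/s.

Substitute s = j1: numerator = 5, denominator = 181 + j83.
|G(j1)| = |5| / |181 + j83| = 5 / 199.12 ≈ 0.02511.

|G(j1)| ≈ 0.02511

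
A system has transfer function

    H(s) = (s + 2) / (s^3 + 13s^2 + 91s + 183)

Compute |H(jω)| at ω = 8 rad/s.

|H(j8)| ≈ 0.01206

Substitute s = j8: numerator = 2 + j8, denominator = -649 + j216.
|H(j8)| = |2 + j8| / |-649 + j216| = 8.2462 / 684.00 ≈ 0.01206.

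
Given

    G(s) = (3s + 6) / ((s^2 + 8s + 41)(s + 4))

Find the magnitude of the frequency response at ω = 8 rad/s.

|G(j8)| ≈ 0.04067

Substitute s = j8: numerator = 6 + j24, denominator = -604 + j72.
|G(j8)| = |6 + j24| / |-604 + j72| = 24.739 / 608.28 ≈ 0.04067.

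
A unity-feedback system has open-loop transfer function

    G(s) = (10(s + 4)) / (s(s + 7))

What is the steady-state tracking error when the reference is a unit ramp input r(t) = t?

G(s) has one pole at the origin.
This is a Type 1 system. Kv = lim_{s→0} s·G(s) = 40/7.
e_ss = 1/Kv = 1/(40/7) = 7/40 ≈ 0.1750.

e_ss = 0.1750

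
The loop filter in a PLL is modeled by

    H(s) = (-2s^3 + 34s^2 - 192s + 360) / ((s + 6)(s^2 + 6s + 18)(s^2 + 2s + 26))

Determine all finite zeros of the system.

Set the numerator to zero: -2s^3 + 34s^2 - 192s + 360 = 0, i.e. -2·(s^3 - 17s^2 + 96s - 180) = 0.
Factoring: (s - 5)(s - 6)^2 = 0.

s = 5, 6, 6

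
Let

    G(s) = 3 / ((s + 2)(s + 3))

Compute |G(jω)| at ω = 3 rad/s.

|G(j3)| ≈ 0.1961

Substitute s = j3: numerator = 3, denominator = -3 + j15.
|G(j3)| = |3| / |-3 + j15| = 3 / 15.297 ≈ 0.1961.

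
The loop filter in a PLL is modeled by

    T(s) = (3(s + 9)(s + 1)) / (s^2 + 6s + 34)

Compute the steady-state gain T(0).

Set s = 0: T(0) = (27) / (34) = 27/34.

T(0) = 27/34 ≈ 0.7941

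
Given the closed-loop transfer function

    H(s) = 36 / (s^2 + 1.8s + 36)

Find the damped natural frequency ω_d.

ω_d ≈ 5.932 rad/s

Comparing s^2 + 1.8s + 36 to s^2 + 2ζωₙs + ωₙ²: ωₙ = 6 rad/s and ζ = 1.8/(2·6) = 0.15.
ζωₙ = 1.8/2 = 0.9, so ω_d = ωₙ√(1−ζ²) = √(ωₙ² − (ζωₙ)²) = √(36 − 0.9²) = √35.19 ≈ 5.932 rad/s.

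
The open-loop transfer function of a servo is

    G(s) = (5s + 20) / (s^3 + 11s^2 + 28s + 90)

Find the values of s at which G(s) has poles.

s = -1 + 3j, -1 - 3j, -9

The poles are the roots of the denominator s^3 + 11s^2 + 28s + 90 = 0.
Trying s = -9: the polynomial evaluates to 0, so (s + 9) is a factor.
Dividing out leaves s^2 + 2s + 10 = 0.
The quadratic formula then gives s = -1 ± 3j.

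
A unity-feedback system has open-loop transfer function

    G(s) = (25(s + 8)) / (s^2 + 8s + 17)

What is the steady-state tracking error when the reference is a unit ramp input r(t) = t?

G(s) has no poles at the origin.
This is a Type 0 system; Kv = lim_{s→0} s·G(s) = 0, so the steady-state error for a ramp input is infinite.

e_ss = ∞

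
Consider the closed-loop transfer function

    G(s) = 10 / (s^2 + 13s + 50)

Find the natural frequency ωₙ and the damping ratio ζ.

ωₙ ≈ 7.071 rad/s, ζ ≈ 0.9192

Compare the denominator to the standard form s^2 + 2ζωₙs + ωₙ².
ωₙ² = 50, so ωₙ = √50 ≈ 7.071 rad/s.
2ζωₙ = 13, so ζ = 13/(2·√50) ≈ 0.9192.
With ζ = 0.9192 the response is underdamped.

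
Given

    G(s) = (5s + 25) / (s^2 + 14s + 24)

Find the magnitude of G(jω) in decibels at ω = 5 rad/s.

Substitute s = j5: numerator = 25 + j25, denominator = -1 + j70.
|G(j5)| = |25 + j25| / |-1 + j70| = 35.355 / 70.007 ≈ 0.5050.
In decibels: 20·log₁₀(0.5050) ≈ -5.93 dB.

|G(j5)|_dB ≈ -5.93 dB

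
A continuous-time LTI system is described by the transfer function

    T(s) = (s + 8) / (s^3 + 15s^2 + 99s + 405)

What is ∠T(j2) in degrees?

At s = j2: numerator = 8 + j2, denominator = 345 + j190.
∠T = ∠num − ∠den = 14.036° − (28.843°) = -14.81°.

∠T(j2) ≈ -14.81°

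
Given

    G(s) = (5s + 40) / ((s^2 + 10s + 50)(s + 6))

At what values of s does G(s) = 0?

Set the numerator to zero: 5s + 40 = 0, i.e. 5·(s + 8) = 0.
So s = -8.

s = -8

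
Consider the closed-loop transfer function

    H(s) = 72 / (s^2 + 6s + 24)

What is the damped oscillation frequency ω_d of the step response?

Comparing s^2 + 6s + 24 to s^2 + 2ζωₙs + ωₙ²: ωₙ = √24 ≈ 4.899 rad/s and ζ = 6/(2·√24) ≈ 0.6124.
ζωₙ = 6/2 = 3, so ω_d = ωₙ√(1−ζ²) = √(ωₙ² − (ζωₙ)²) = √(24 − 3²) = √15 ≈ 3.873 rad/s.

ω_d ≈ 3.873 rad/s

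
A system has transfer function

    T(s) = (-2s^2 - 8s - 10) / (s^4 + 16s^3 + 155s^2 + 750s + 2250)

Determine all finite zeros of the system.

Set the numerator to zero: -2s^2 - 8s - 10 = 0, i.e. -2·(s^2 + 4s + 5) = 0.
Factoring: (s^2 + 4s + 5) = 0.

s = -2 + j, -2 - j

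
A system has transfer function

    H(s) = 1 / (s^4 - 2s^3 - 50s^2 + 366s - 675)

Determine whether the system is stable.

The denominator s^4 - 2s^3 - 50s^2 + 366s - 675 factors as (s + 9)(s^2 - 8s + 25)(s - 3), giving poles at s = -9, 4 + 3j, 4 - 3j, 3.
Since the pole(s) at s = 4 ± 3j, 3 lie in the right half-plane, the system is unstable.

unstable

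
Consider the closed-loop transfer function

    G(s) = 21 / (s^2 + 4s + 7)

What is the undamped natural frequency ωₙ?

ωₙ ≈ 2.646 rad/s

Compare the denominator to the standard form s^2 + 2ζωₙs + ωₙ².
ωₙ² = 7, so ωₙ = √7 ≈ 2.646 rad/s.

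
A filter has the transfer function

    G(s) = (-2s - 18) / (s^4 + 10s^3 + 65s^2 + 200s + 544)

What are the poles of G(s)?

The poles are the roots of the denominator s^4 + 10s^3 + 65s^2 + 200s + 544 = 0.
No real roots exist; factor into two real quadratics: (s^2 + 8s + 32)(s^2 + 2s + 17) = 0.
Each quadratic gives a conjugate pair via the quadratic formula.

s = -4 ± 4j, -1 ± 4j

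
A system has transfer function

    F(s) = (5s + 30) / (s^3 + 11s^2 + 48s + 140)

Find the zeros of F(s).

s = -6

Set the numerator to zero: 5s + 30 = 0, i.e. 5·(s + 6) = 0.
So s = -6.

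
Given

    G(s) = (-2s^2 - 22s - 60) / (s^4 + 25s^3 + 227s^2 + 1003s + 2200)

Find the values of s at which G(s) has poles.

The poles are the roots of the denominator s^4 + 25s^3 + 227s^2 + 1003s + 2200 = 0.
Trying s = -8: the polynomial evaluates to 0, so (s + 8) is a factor.
Dividing out leaves s^3 + 17s^2 + 91s + 275 = 0.
This factors further as (s^2 + 6s + 25)(s + 11) = 0.

s = -3 + 4j, -3 - 4j, -8, -11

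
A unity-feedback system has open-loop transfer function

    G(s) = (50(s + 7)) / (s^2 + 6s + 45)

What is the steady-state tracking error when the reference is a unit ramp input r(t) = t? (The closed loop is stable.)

e_ss = ∞

G(s) has no poles at the origin.
This is a Type 0 system; Kv = lim_{s→0} s·G(s) = 0, so the steady-state error for a ramp input is infinite.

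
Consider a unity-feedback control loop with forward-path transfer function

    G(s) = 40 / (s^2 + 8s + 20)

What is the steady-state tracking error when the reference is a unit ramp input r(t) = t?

G(s) has no poles at the origin.
This is a Type 0 system; Kv = lim_{s→0} s·G(s) = 0, so the steady-state error for a ramp input is infinite.

e_ss = ∞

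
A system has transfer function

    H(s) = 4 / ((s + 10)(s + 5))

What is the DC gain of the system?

H(0) = 2/25 ≈ 0.08000

At s = 0 each factor (s + a) contributes a and each (s^2 + bs + c) contributes c.
H(0) = 4·1 / ((10) · (5)) = 4/50 = 2/25.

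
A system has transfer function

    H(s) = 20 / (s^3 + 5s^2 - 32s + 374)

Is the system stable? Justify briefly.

The denominator s^3 + 5s^2 - 32s + 374 factors as (s + 11)(s^2 - 6s + 34), giving poles at s = -11, 3 ± 5j.
Since the pole(s) at s = 3 ± 5j lie in the right half-plane, the system is unstable.

unstable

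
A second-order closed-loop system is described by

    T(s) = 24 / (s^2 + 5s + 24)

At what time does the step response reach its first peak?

t_p ≈ 0.7457 s

Comparing s^2 + 5s + 24 to s^2 + 2ζωₙs + ωₙ²: ωₙ = √24 ≈ 4.899 rad/s and ζ = 5/(2·√24) ≈ 0.5103.
ζωₙ = 5/2 = 2.5, so ω_d = ωₙ√(1−ζ²) = √(ωₙ² − (ζωₙ)²) = √(24 − 2.5²) = √17.75 ≈ 4.213 rad/s.
t_p = π/ω_d = π/4.213 ≈ 0.7457 s.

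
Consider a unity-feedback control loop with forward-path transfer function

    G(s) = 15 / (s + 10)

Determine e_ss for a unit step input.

e_ss = 0.4000

G(s) has no poles at the origin.
This is a Type 0 system. Kp = lim_{s→0} G(s) = 15/10 = 3/2.
e_ss = 1/(1 + Kp) = 1/(1 + 3/2) = 2/5 ≈ 0.4000.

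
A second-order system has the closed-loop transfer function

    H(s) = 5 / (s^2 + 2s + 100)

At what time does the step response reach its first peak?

t_p ≈ 0.3157 s

Comparing s^2 + 2s + 100 to s^2 + 2ζωₙs + ωₙ²: ωₙ = 10 rad/s and ζ = 2/(2·10) = 0.1.
ζωₙ = 2/2 = 1, so ω_d = ωₙ√(1−ζ²) = √(ωₙ² − (ζωₙ)²) = √(100 − 1²) = √99 ≈ 9.950 rad/s.
t_p = π/ω_d = π/9.950 ≈ 0.3157 s.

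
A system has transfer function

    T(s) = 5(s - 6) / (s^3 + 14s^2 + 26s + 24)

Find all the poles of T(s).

The poles are the roots of the denominator s^3 + 14s^2 + 26s + 24 = 0.
Trying s = -12: the polynomial evaluates to 0, so (s + 12) is a factor.
Dividing out leaves s^2 + 2s + 2 = 0.
The quadratic formula then gives s = -1 ± 1j.

s = -1 + j, -1 - j, -12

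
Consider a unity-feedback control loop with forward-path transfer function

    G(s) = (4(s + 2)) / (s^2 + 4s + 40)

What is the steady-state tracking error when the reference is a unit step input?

e_ss = 0.8333

G(s) has no poles at the origin.
This is a Type 0 system. Kp = lim_{s→0} G(s) = 8/40 = 1/5.
e_ss = 1/(1 + Kp) = 1/(1 + 1/5) = 5/6 ≈ 0.8333.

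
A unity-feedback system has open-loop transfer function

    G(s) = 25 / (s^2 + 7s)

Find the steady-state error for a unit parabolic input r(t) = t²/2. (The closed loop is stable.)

e_ss = ∞

G(s) has one pole at the origin.
This is a Type 1 system; Ka = lim_{s→0} s^2·G(s) = 0, so the steady-state error for a parabola input is infinite.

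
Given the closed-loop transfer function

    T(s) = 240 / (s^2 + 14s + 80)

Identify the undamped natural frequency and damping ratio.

Compare the denominator to the standard form s^2 + 2ζωₙs + ωₙ².
ωₙ² = 80, so ωₙ = √80 ≈ 8.944 rad/s.
2ζωₙ = 14, so ζ = 14/(2·√80) ≈ 0.7826.

ωₙ ≈ 8.944 rad/s, ζ ≈ 0.7826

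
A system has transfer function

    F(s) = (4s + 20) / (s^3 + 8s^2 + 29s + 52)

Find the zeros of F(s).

Set the numerator to zero: 4s + 20 = 0, i.e. 4·(s + 5) = 0.
So s = -5.

s = -5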